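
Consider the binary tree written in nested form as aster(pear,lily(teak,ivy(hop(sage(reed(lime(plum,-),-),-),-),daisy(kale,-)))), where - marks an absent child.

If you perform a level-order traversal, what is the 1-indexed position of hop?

Level-order visits nodes level by level from the root, left to right within each level.
Level 0: aster
Level 1: pear, lily
Level 2: teak, ivy
Level 3: hop, daisy
Level 4: sage, kale
Level 5: reed
Level 6: lime
Level 7: plum
Full level-order sequence: aster, pear, lily, teak, ivy, hop, daisy, sage, kale, reed, lime, plum.

6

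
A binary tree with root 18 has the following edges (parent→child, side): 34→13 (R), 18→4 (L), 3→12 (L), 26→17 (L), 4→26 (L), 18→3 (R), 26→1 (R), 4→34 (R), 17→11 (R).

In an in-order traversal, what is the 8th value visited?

In-order visits the left subtree, then the node, then the right subtree.
At 18: go left to 4.
  At 4: go left to 26.
    At 26: go left to 17.
      At 17: no left child.
      Visit 17.
      At 17: go right to 11.
        11 is a leaf — visit 11.
    Visit 26.
    At 26: go right to 1.
      1 is a leaf — visit 1.
  Visit 4.
  At 4: go right to 34.
    At 34: no left child.
    Visit 34.
    At 34: go right to 13.
      13 is a leaf — visit 13.
Visit 18.
At 18: go right to 3.
  At 3: go left to 12.
    12 is a leaf — visit 12.
  Visit 3.
  At 3: no right child.
Full in-order sequence: 17, 11, 26, 1, 4, 34, 13, 18, 12, 3.

18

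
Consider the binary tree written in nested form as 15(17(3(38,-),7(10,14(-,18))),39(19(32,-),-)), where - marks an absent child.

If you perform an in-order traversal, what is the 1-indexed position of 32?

In-order visits the left subtree, then the node, then the right subtree.
At 15: go left to 17.
  At 17: go left to 3.
    At 3: go left to 38.
      38 is a leaf — visit 38.
    Visit 3.
    At 3: no right child.
  Visit 17.
  At 17: go right to 7.
    At 7: go left to 10.
      10 is a leaf — visit 10.
    Visit 7.
    At 7: go right to 14.
      At 14: no left child.
      Visit 14.
      At 14: go right to 18.
        18 is a leaf — visit 18.
Visit 15.
At 15: go right to 39.
  At 39: go left to 19.
    At 19: go left to 32.
      32 is a leaf — visit 32.
    Visit 19.
    At 19: no right child.
  Visit 39.
  At 39: no right child.
Full in-order sequence: 38, 3, 17, 10, 7, 14, 18, 15, 32, 19, 39.

9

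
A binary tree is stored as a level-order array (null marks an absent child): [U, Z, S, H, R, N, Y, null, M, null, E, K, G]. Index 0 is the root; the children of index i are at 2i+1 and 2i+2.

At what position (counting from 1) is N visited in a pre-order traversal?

8

Pre-order visits the node, then its left subtree, then its right subtree.
Visit U.
At U: go left to Z.
  Visit Z.
  At Z: go left to H.
    Visit H.
    At H: no left child.
    At H: go right to M.
      M is a leaf — visit M.
  At Z: go right to R.
    Visit R.
    At R: no left child.
    At R: go right to E.
      E is a leaf — visit E.
At U: go right to S.
  Visit S.
  At S: go left to N.
    Visit N.
    At N: go left to K.
      K is a leaf — visit K.
    At N: go right to G.
      G is a leaf — visit G.
  At S: go right to Y.
    Y is a leaf — visit Y.
Full pre-order sequence: U, Z, H, M, R, E, S, N, K, G, Y.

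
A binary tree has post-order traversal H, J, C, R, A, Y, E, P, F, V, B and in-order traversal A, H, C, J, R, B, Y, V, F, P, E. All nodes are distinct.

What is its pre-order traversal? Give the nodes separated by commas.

B, A, R, C, H, J, V, Y, F, P, E

The last element of post-order is the root; it splits in-order into left and right subtrees.
Root B: left subtree has 5 nodes {A, H, C, J, R}, right has 5 {Y, V, F, P, E}.
  Root A: left subtree has 0 nodes { }, right has 4 {H, C, J, R}.
    Root R: left subtree has 3 nodes {H, C, J}, right has 0 { }.
      Root C: left subtree has 1 node {H}, right has 1 {J}.
  Root V: left subtree has 1 node {Y}, right has 3 {F, P, E}.
    Root F: left subtree has 0 nodes { }, right has 2 {P, E}.
      Root P: left subtree has 0 nodes { }, right has 1 {E}.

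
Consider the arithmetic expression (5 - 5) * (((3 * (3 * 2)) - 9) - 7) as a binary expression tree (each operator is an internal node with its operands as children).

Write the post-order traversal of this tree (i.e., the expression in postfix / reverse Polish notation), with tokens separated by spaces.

Post-order on an expression tree gives postfix notation: for each operator, emit left operand, right operand, then the operator.

5 5 - 3 3 2 * * 9 - 7 - *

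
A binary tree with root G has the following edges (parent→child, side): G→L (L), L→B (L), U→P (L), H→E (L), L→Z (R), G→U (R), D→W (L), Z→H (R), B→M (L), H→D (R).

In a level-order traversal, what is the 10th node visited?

D

Level-order visits nodes level by level from the root, left to right within each level.
Level 0: G
Level 1: L, U
Level 2: B, Z, P
Level 3: M, H
Level 4: E, D
Level 5: W
Full level-order sequence: G, L, U, B, Z, P, M, H, E, D, W.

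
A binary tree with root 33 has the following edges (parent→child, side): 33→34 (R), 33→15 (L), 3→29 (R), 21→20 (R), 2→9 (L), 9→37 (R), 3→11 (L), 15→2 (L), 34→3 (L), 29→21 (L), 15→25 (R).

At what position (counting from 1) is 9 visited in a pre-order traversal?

Pre-order visits the node, then its left subtree, then its right subtree.
Visit 33.
At 33: go left to 15.
  Visit 15.
  At 15: go left to 2.
    Visit 2.
    At 2: go left to 9.
      Visit 9.
      At 9: no left child.
      At 9: go right to 37.
        37 is a leaf — visit 37.
    At 2: no right child.
  At 15: go right to 25.
    25 is a leaf — visit 25.
At 33: go right to 34.
  Visit 34.
  At 34: go left to 3.
    Visit 3.
    At 3: go left to 11.
      11 is a leaf — visit 11.
    At 3: go right to 29.
      Visit 29.
      At 29: go left to 21.
        Visit 21.
        At 21: no left child.
        At 21: go right to 20.
          20 is a leaf — visit 20.
      At 29: no right child.
  At 34: no right child.
Full pre-order sequence: 33, 15, 2, 9, 37, 25, 34, 3, 11, 29, 21, 20.

4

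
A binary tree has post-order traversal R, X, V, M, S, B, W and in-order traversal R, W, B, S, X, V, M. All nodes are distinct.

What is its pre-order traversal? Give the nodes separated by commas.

The last element of post-order is the root; it splits in-order into left and right subtrees.
Root W: left subtree has 1 node {R}, right has 5 {B, S, X, V, M}.
  Root B: left subtree has 0 nodes { }, right has 4 {S, X, V, M}.
    Root S: left subtree has 0 nodes { }, right has 3 {X, V, M}.
      Root M: left subtree has 2 nodes {X, V}, right has 0 { }.
        Root V: left subtree has 1 node {X}, right has 0 { }.

W, R, B, S, M, V, X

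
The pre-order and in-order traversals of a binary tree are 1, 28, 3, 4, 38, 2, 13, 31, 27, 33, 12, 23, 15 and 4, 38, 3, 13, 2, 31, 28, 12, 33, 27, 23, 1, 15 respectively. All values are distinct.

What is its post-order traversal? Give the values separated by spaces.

38 4 13 31 2 3 12 33 23 27 28 15 1

The first element of pre-order is the root; it splits in-order into left and right subtrees.
Root 1: left subtree has 11 nodes {4, 38, 3, 13, 2, 31, 28, 12, 33, 27, 23}, right has 1 {15}.
  Root 28: left subtree has 6 nodes {4, 38, 3, 13, 2, 31}, right has 4 {12, 33, 27, 23}.
    Root 3: left subtree has 2 nodes {4, 38}, right has 3 {13, 2, 31}.
      Root 4: left subtree has 0 nodes { }, right has 1 {38}.
      Root 2: left subtree has 1 node {13}, right has 1 {31}.
    Root 27: left subtree has 2 nodes {12, 33}, right has 1 {23}.
      Root 33: left subtree has 1 node {12}, right has 0 { }.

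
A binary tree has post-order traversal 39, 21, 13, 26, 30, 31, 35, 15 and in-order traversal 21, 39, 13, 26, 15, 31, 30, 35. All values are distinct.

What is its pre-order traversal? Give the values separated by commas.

15, 26, 13, 21, 39, 35, 31, 30

The last element of post-order is the root; it splits in-order into left and right subtrees.
Root 15: left subtree has 4 nodes {21, 39, 13, 26}, right has 3 {31, 30, 35}.
  Root 26: left subtree has 3 nodes {21, 39, 13}, right has 0 { }.
    Root 13: left subtree has 2 nodes {21, 39}, right has 0 { }.
      Root 21: left subtree has 0 nodes { }, right has 1 {39}.
  Root 35: left subtree has 2 nodes {31, 30}, right has 0 { }.
    Root 31: left subtree has 0 nodes { }, right has 1 {30}.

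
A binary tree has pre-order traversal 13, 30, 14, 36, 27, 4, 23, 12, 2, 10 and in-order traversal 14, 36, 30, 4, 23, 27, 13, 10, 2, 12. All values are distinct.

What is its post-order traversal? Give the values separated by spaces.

36 14 23 4 27 30 10 2 12 13

The first element of pre-order is the root; it splits in-order into left and right subtrees.
Root 13: left subtree has 6 nodes {14, 36, 30, 4, 23, 27}, right has 3 {10, 2, 12}.
  Root 30: left subtree has 2 nodes {14, 36}, right has 3 {4, 23, 27}.
    Root 14: left subtree has 0 nodes { }, right has 1 {36}.
    Root 27: left subtree has 2 nodes {4, 23}, right has 0 { }.
      Root 4: left subtree has 0 nodes { }, right has 1 {23}.
  Root 12: left subtree has 2 nodes {10, 2}, right has 0 { }.
    Root 2: left subtree has 1 node {10}, right has 0 { }.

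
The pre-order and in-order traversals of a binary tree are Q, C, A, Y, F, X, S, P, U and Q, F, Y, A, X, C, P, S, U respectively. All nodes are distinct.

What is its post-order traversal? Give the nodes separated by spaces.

F Y X A P U S C Q

The first element of pre-order is the root; it splits in-order into left and right subtrees.
Root Q: left subtree has 0 nodes { }, right has 8 {F, Y, A, X, C, P, S, U}.
  Root C: left subtree has 4 nodes {F, Y, A, X}, right has 3 {P, S, U}.
    Root A: left subtree has 2 nodes {F, Y}, right has 1 {X}.
      Root Y: left subtree has 1 node {F}, right has 0 { }.
    Root S: left subtree has 1 node {P}, right has 1 {U}.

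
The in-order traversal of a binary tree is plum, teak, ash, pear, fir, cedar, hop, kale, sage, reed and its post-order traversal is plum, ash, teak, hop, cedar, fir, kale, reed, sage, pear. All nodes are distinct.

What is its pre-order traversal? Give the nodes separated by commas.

The last element of post-order is the root; it splits in-order into left and right subtrees.
Root pear: left subtree has 3 nodes {plum, teak, ash}, right has 6 {fir, cedar, hop, kale, sage, reed}.
  Root teak: left subtree has 1 node {plum}, right has 1 {ash}.
  Root sage: left subtree has 4 nodes {fir, cedar, hop, kale}, right has 1 {reed}.
    Root kale: left subtree has 3 nodes {fir, cedar, hop}, right has 0 { }.
      Root fir: left subtree has 0 nodes { }, right has 2 {cedar, hop}.
        Root cedar: left subtree has 0 nodes { }, right has 1 {hop}.

pear, teak, plum, ash, sage, kale, fir, cedar, hop, reed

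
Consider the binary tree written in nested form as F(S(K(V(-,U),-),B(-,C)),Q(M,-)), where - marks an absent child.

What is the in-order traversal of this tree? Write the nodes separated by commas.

In-order visits the left subtree, then the node, then the right subtree.
At F: go left to S.
  At S: go left to K.
    At K: go left to V.
      At V: no left child.
      Visit V.
      At V: go right to U.
        U is a leaf — visit U.
    Visit K.
    At K: no right child.
  Visit S.
  At S: go right to B.
    At B: no left child.
    Visit B.
    At B: go right to C.
      C is a leaf — visit C.
Visit F.
At F: go right to Q.
  At Q: go left to M.
    M is a leaf — visit M.
  Visit Q.
  At Q: no right child.

V, U, K, S, B, C, F, M, Q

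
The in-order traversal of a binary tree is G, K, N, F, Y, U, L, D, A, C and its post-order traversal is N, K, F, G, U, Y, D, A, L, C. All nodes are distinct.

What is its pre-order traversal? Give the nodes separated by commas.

C, L, Y, G, F, K, N, U, A, D

The last element of post-order is the root; it splits in-order into left and right subtrees.
Root C: left subtree has 9 nodes {G, K, N, F, Y, U, L, D, A}, right has 0 { }.
  Root L: left subtree has 6 nodes {G, K, N, F, Y, U}, right has 2 {D, A}.
    Root Y: left subtree has 4 nodes {G, K, N, F}, right has 1 {U}.
      Root G: left subtree has 0 nodes { }, right has 3 {K, N, F}.
        Root F: left subtree has 2 nodes {K, N}, right has 0 { }.
          Root K: left subtree has 0 nodes { }, right has 1 {N}.
    Root A: left subtree has 1 node {D}, right has 0 { }.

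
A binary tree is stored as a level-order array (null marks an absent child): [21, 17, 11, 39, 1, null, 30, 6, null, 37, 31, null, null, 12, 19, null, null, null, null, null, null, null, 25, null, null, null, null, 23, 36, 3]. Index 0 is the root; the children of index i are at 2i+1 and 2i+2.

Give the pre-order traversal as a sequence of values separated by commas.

21, 17, 39, 6, 1, 37, 31, 25, 11, 30, 12, 23, 36, 19, 3

Pre-order visits the node, then its left subtree, then its right subtree.
Visit 21.
At 21: go left to 17.
  Visit 17.
  At 17: go left to 39.
    Visit 39.
    At 39: go left to 6.
      6 is a leaf — visit 6.
    At 39: no right child.
  At 17: go right to 1.
    Visit 1.
    At 1: go left to 37.
      37 is a leaf — visit 37.
    At 1: go right to 31.
      Visit 31.
      At 31: no left child.
      At 31: go right to 25.
        25 is a leaf — visit 25.
At 21: go right to 11.
  Visit 11.
  At 11: no left child.
  At 11: go right to 30.
    Visit 30.
    At 30: go left to 12.
      Visit 12.
      At 12: go left to 23.
        23 is a leaf — visit 23.
      At 12: go right to 36.
        36 is a leaf — visit 36.
    At 30: go right to 19.
      Visit 19.
      At 19: go left to 3.
        3 is a leaf — visit 3.
      At 19: no right child.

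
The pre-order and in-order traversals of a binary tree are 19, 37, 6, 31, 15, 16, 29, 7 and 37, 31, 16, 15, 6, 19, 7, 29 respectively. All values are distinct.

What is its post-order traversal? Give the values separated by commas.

16, 15, 31, 6, 37, 7, 29, 19

The first element of pre-order is the root; it splits in-order into left and right subtrees.
Root 19: left subtree has 5 nodes {37, 31, 16, 15, 6}, right has 2 {7, 29}.
  Root 37: left subtree has 0 nodes { }, right has 4 {31, 16, 15, 6}.
    Root 6: left subtree has 3 nodes {31, 16, 15}, right has 0 { }.
      Root 31: left subtree has 0 nodes { }, right has 2 {16, 15}.
        Root 15: left subtree has 1 node {16}, right has 0 { }.
  Root 29: left subtree has 1 node {7}, right has 0 { }.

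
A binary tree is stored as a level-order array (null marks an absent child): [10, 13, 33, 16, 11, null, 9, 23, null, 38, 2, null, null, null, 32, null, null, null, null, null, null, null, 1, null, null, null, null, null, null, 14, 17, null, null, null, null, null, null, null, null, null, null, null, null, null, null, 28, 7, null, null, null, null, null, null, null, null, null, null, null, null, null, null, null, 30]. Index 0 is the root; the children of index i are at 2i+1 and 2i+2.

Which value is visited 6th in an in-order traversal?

In-order visits the left subtree, then the node, then the right subtree.
At 10: go left to 13.
  At 13: go left to 16.
    At 16: go left to 23.
      23 is a leaf — visit 23.
    Visit 16.
    At 16: no right child.
  Visit 13.
  At 13: go right to 11.
    At 11: go left to 38.
      38 is a leaf — visit 38.
    Visit 11.
    At 11: go right to 2.
      At 2: no left child.
      Visit 2.
      At 2: go right to 1.
        At 1: go left to 28.
          28 is a leaf — visit 28.
        Visit 1.
        At 1: go right to 7.
          7 is a leaf — visit 7.
Visit 10.
At 10: go right to 33.
  At 33: no left child.
  Visit 33.
  At 33: go right to 9.
    At 9: no left child.
    Visit 9.
    At 9: go right to 32.
      At 32: go left to 14.
        14 is a leaf — visit 14.
      Visit 32.
      At 32: go right to 17.
        At 17: no left child.
        Visit 17.
        At 17: go right to 30.
          30 is a leaf — visit 30.
Full in-order sequence: 23, 16, 13, 38, 11, 2, 28, 1, 7, 10, 33, 9, 14, 32, 17, 30.

2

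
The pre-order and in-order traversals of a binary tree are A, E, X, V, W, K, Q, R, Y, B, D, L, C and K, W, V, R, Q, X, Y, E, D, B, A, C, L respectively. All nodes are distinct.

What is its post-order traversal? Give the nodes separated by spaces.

The first element of pre-order is the root; it splits in-order into left and right subtrees.
Root A: left subtree has 10 nodes {K, W, V, R, Q, X, Y, E, D, B}, right has 2 {C, L}.
  Root E: left subtree has 7 nodes {K, W, V, R, Q, X, Y}, right has 2 {D, B}.
    Root X: left subtree has 5 nodes {K, W, V, R, Q}, right has 1 {Y}.
      Root V: left subtree has 2 nodes {K, W}, right has 2 {R, Q}.
        Root W: left subtree has 1 node {K}, right has 0 { }.
        Root Q: left subtree has 1 node {R}, right has 0 { }.
    Root B: left subtree has 1 node {D}, right has 0 { }.
  Root L: left subtree has 1 node {C}, right has 0 { }.

K W R Q V Y X D B E C L A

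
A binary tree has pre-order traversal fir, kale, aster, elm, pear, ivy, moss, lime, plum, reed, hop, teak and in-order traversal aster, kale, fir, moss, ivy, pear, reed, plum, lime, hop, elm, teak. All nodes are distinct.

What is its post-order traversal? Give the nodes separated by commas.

aster, kale, moss, ivy, reed, plum, hop, lime, pear, teak, elm, fir

The first element of pre-order is the root; it splits in-order into left and right subtrees.
Root fir: left subtree has 2 nodes {aster, kale}, right has 9 {moss, ivy, pear, reed, plum, lime, hop, elm, teak}.
  Root kale: left subtree has 1 node {aster}, right has 0 { }.
  Root elm: left subtree has 7 nodes {moss, ivy, pear, reed, plum, lime, hop}, right has 1 {teak}.
    Root pear: left subtree has 2 nodes {moss, ivy}, right has 4 {reed, plum, lime, hop}.
      Root ivy: left subtree has 1 node {moss}, right has 0 { }.
      Root lime: left subtree has 2 nodes {reed, plum}, right has 1 {hop}.
        Root plum: left subtree has 1 node {reed}, right has 0 { }.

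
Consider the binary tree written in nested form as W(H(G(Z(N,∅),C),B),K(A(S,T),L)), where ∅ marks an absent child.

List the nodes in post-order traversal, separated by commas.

Post-order visits the left subtree, then the right subtree, then the node.
At W: go left to H.
  At H: go left to G.
    At G: go left to Z.
      At Z: go left to N.
        N is a leaf — visit N.
      At Z: no right child.
      Visit Z.
    At G: go right to C.
      C is a leaf — visit C.
    Visit G.
  At H: go right to B.
    B is a leaf — visit B.
  Visit H.
At W: go right to K.
  At K: go left to A.
    At A: go left to S.
      S is a leaf — visit S.
    At A: go right to T.
      T is a leaf — visit T.
    Visit A.
  At K: go right to L.
    L is a leaf — visit L.
  Visit K.
Visit W.

N, Z, C, G, B, H, S, T, A, L, K, W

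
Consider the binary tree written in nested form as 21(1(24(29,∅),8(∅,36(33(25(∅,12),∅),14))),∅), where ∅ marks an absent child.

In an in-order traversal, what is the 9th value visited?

14

In-order visits the left subtree, then the node, then the right subtree.
At 21: go left to 1.
  At 1: go left to 24.
    At 24: go left to 29.
      29 is a leaf — visit 29.
    Visit 24.
    At 24: no right child.
  Visit 1.
  At 1: go right to 8.
    At 8: no left child.
    Visit 8.
    At 8: go right to 36.
      At 36: go left to 33.
        At 33: go left to 25.
          At 25: no left child.
          Visit 25.
          At 25: go right to 12.
            12 is a leaf — visit 12.
        Visit 33.
        At 33: no right child.
      Visit 36.
      At 36: go right to 14.
        14 is a leaf — visit 14.
Visit 21.
At 21: no right child.
Full in-order sequence: 29, 24, 1, 8, 25, 12, 33, 36, 14, 21.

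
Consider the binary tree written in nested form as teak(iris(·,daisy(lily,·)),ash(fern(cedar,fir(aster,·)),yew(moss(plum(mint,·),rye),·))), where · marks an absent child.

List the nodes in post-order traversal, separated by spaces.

Post-order visits the left subtree, then the right subtree, then the node.
At teak: go left to iris.
  At iris: no left child.
  At iris: go right to daisy.
    At daisy: go left to lily.
      lily is a leaf — visit lily.
    At daisy: no right child.
    Visit daisy.
  Visit iris.
At teak: go right to ash.
  At ash: go left to fern.
    At fern: go left to cedar.
      cedar is a leaf — visit cedar.
    At fern: go right to fir.
      At fir: go left to aster.
        aster is a leaf — visit aster.
      At fir: no right child.
      Visit fir.
    Visit fern.
  At ash: go right to yew.
    At yew: go left to moss.
      At moss: go left to plum.
        At plum: go left to mint.
          mint is a leaf — visit mint.
        At plum: no right child.
        Visit plum.
      At moss: go right to rye.
        rye is a leaf — visit rye.
      Visit moss.
    At yew: no right child.
    Visit yew.
  Visit ash.
Visit teak.

lily daisy iris cedar aster fir fern mint plum rye moss yew ash teak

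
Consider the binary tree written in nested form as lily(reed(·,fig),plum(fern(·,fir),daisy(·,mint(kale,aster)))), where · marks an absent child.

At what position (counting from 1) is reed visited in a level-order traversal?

Level-order visits nodes level by level from the root, left to right within each level.
Level 0: lily
Level 1: reed, plum
Level 2: fig, fern, daisy
Level 3: fir, mint
Level 4: kale, aster
Full level-order sequence: lily, reed, plum, fig, fern, daisy, fir, mint, kale, aster.

2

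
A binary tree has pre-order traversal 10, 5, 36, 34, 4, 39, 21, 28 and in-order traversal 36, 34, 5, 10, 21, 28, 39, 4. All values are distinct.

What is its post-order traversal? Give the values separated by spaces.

The first element of pre-order is the root; it splits in-order into left and right subtrees.
Root 10: left subtree has 3 nodes {36, 34, 5}, right has 4 {21, 28, 39, 4}.
  Root 5: left subtree has 2 nodes {36, 34}, right has 0 { }.
    Root 36: left subtree has 0 nodes { }, right has 1 {34}.
  Root 4: left subtree has 3 nodes {21, 28, 39}, right has 0 { }.
    Root 39: left subtree has 2 nodes {21, 28}, right has 0 { }.
      Root 21: left subtree has 0 nodes { }, right has 1 {28}.

34 36 5 28 21 39 4 10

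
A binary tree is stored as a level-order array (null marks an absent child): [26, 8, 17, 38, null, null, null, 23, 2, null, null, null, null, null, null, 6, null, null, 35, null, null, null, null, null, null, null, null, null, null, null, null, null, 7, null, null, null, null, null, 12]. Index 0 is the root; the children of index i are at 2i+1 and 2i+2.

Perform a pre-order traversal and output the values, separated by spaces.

26 8 38 23 6 7 2 35 12 17

Pre-order visits the node, then its left subtree, then its right subtree.
Visit 26.
At 26: go left to 8.
  Visit 8.
  At 8: go left to 38.
    Visit 38.
    At 38: go left to 23.
      Visit 23.
      At 23: go left to 6.
        Visit 6.
        At 6: no left child.
        At 6: go right to 7.
          7 is a leaf — visit 7.
      At 23: no right child.
    At 38: go right to 2.
      Visit 2.
      At 2: no left child.
      At 2: go right to 35.
        Visit 35.
        At 35: no left child.
        At 35: go right to 12.
          12 is a leaf — visit 12.
  At 8: no right child.
At 26: go right to 17.
  17 is a leaf — visit 17.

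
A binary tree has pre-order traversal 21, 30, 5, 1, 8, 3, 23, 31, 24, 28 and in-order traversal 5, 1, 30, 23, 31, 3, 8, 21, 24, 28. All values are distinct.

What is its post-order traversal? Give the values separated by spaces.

1 5 31 23 3 8 30 28 24 21

The first element of pre-order is the root; it splits in-order into left and right subtrees.
Root 21: left subtree has 7 nodes {5, 1, 30, 23, 31, 3, 8}, right has 2 {24, 28}.
  Root 30: left subtree has 2 nodes {5, 1}, right has 4 {23, 31, 3, 8}.
    Root 5: left subtree has 0 nodes { }, right has 1 {1}.
    Root 8: left subtree has 3 nodes {23, 31, 3}, right has 0 { }.
      Root 3: left subtree has 2 nodes {23, 31}, right has 0 { }.
        Root 23: left subtree has 0 nodes { }, right has 1 {31}.
  Root 24: left subtree has 0 nodes { }, right has 1 {28}.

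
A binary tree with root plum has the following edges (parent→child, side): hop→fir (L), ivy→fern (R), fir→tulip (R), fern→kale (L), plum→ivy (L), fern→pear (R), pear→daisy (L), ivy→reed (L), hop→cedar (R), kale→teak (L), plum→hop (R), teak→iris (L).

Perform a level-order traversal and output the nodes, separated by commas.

Level-order visits nodes level by level from the root, left to right within each level.
Level 0: plum
Level 1: ivy, hop
Level 2: reed, fern, fir, cedar
Level 3: kale, pear, tulip
Level 4: teak, daisy
Level 5: iris

plum, ivy, hop, reed, fern, fir, cedar, kale, pear, tulip, teak, daisy, iris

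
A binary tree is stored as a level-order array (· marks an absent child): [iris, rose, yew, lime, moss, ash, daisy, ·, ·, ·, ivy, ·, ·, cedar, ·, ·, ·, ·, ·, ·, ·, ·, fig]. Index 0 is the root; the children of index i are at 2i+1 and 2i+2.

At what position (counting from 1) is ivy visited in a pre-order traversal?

Pre-order visits the node, then its left subtree, then its right subtree.
Visit iris.
At iris: go left to rose.
  Visit rose.
  At rose: go left to lime.
    lime is a leaf — visit lime.
  At rose: go right to moss.
    Visit moss.
    At moss: no left child.
    At moss: go right to ivy.
      Visit ivy.
      At ivy: no left child.
      At ivy: go right to fig.
        fig is a leaf — visit fig.
At iris: go right to yew.
  Visit yew.
  At yew: go left to ash.
    ash is a leaf — visit ash.
  At yew: go right to daisy.
    Visit daisy.
    At daisy: go left to cedar.
      cedar is a leaf — visit cedar.
    At daisy: no right child.
Full pre-order sequence: iris, rose, lime, moss, ivy, fig, yew, ash, daisy, cedar.

5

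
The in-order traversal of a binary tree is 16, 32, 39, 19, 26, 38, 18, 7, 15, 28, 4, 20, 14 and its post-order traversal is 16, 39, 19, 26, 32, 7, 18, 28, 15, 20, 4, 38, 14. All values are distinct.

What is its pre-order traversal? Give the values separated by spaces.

14 38 32 16 26 19 39 4 15 18 7 28 20

The last element of post-order is the root; it splits in-order into left and right subtrees.
Root 14: left subtree has 12 nodes {16, 32, 39, 19, 26, 38, 18, 7, 15, 28, 4, 20}, right has 0 { }.
  Root 38: left subtree has 5 nodes {16, 32, 39, 19, 26}, right has 6 {18, 7, 15, 28, 4, 20}.
    Root 32: left subtree has 1 node {16}, right has 3 {39, 19, 26}.
      Root 26: left subtree has 2 nodes {39, 19}, right has 0 { }.
        Root 19: left subtree has 1 node {39}, right has 0 { }.
    Root 4: left subtree has 4 nodes {18, 7, 15, 28}, right has 1 {20}.
      Root 15: left subtree has 2 nodes {18, 7}, right has 1 {28}.
        Root 18: left subtree has 0 nodes { }, right has 1 {7}.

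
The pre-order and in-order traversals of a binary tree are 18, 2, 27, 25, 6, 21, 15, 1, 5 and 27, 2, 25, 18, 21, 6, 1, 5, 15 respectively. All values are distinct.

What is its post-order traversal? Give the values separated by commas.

27, 25, 2, 21, 5, 1, 15, 6, 18

The first element of pre-order is the root; it splits in-order into left and right subtrees.
Root 18: left subtree has 3 nodes {27, 2, 25}, right has 5 {21, 6, 1, 5, 15}.
  Root 2: left subtree has 1 node {27}, right has 1 {25}.
  Root 6: left subtree has 1 node {21}, right has 3 {1, 5, 15}.
    Root 15: left subtree has 2 nodes {1, 5}, right has 0 { }.
      Root 1: left subtree has 0 nodes { }, right has 1 {5}.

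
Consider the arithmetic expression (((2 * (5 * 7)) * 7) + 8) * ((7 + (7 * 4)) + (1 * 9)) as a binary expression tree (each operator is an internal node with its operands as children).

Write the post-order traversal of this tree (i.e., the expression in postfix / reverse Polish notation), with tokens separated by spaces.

Post-order on an expression tree gives postfix notation: for each operator, emit left operand, right operand, then the operator.

2 5 7 * * 7 * 8 + 7 7 4 * + 1 9 * + *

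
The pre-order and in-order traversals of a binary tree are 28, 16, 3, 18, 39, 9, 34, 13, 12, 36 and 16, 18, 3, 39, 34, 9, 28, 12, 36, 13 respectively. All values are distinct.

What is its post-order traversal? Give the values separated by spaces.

The first element of pre-order is the root; it splits in-order into left and right subtrees.
Root 28: left subtree has 6 nodes {16, 18, 3, 39, 34, 9}, right has 3 {12, 36, 13}.
  Root 16: left subtree has 0 nodes { }, right has 5 {18, 3, 39, 34, 9}.
    Root 3: left subtree has 1 node {18}, right has 3 {39, 34, 9}.
      Root 39: left subtree has 0 nodes { }, right has 2 {34, 9}.
        Root 9: left subtree has 1 node {34}, right has 0 { }.
  Root 13: left subtree has 2 nodes {12, 36}, right has 0 { }.
    Root 12: left subtree has 0 nodes { }, right has 1 {36}.

18 34 9 39 3 16 36 12 13 28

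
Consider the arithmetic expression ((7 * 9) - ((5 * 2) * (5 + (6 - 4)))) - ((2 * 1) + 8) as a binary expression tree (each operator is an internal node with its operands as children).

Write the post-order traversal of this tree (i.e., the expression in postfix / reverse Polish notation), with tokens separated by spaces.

7 9 * 5 2 * 5 6 4 - + * - 2 1 * 8 + -

Post-order on an expression tree gives postfix notation: for each operator, emit left operand, right operand, then the operator.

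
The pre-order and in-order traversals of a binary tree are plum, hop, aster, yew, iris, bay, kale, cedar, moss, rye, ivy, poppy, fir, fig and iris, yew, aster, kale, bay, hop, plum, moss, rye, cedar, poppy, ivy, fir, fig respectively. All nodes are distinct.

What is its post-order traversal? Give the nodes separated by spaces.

iris yew kale bay aster hop rye moss poppy fig fir ivy cedar plum

The first element of pre-order is the root; it splits in-order into left and right subtrees.
Root plum: left subtree has 6 nodes {iris, yew, aster, kale, bay, hop}, right has 7 {moss, rye, cedar, poppy, ivy, fir, fig}.
  Root hop: left subtree has 5 nodes {iris, yew, aster, kale, bay}, right has 0 { }.
    Root aster: left subtree has 2 nodes {iris, yew}, right has 2 {kale, bay}.
      Root yew: left subtree has 1 node {iris}, right has 0 { }.
      Root bay: left subtree has 1 node {kale}, right has 0 { }.
  Root cedar: left subtree has 2 nodes {moss, rye}, right has 4 {poppy, ivy, fir, fig}.
    Root moss: left subtree has 0 nodes { }, right has 1 {rye}.
    Root ivy: left subtree has 1 node {poppy}, right has 2 {fir, fig}.
      Root fir: left subtree has 0 nodes { }, right has 1 {fig}.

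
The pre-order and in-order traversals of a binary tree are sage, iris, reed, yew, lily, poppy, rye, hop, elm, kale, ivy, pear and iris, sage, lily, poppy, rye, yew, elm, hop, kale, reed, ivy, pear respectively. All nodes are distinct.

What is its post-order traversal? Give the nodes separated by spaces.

The first element of pre-order is the root; it splits in-order into left and right subtrees.
Root sage: left subtree has 1 node {iris}, right has 10 {lily, poppy, rye, yew, elm, hop, kale, reed, ivy, pear}.
  Root reed: left subtree has 7 nodes {lily, poppy, rye, yew, elm, hop, kale}, right has 2 {ivy, pear}.
    Root yew: left subtree has 3 nodes {lily, poppy, rye}, right has 3 {elm, hop, kale}.
      Root lily: left subtree has 0 nodes { }, right has 2 {poppy, rye}.
        Root poppy: left subtree has 0 nodes { }, right has 1 {rye}.
      Root hop: left subtree has 1 node {elm}, right has 1 {kale}.
    Root ivy: left subtree has 0 nodes { }, right has 1 {pear}.

iris rye poppy lily elm kale hop yew pear ivy reed sage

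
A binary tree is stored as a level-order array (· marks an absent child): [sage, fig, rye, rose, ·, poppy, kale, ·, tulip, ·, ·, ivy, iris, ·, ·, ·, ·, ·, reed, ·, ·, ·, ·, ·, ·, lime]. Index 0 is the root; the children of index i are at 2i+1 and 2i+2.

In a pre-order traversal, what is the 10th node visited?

Pre-order visits the node, then its left subtree, then its right subtree.
Visit sage.
At sage: go left to fig.
  Visit fig.
  At fig: go left to rose.
    Visit rose.
    At rose: no left child.
    At rose: go right to tulip.
      Visit tulip.
      At tulip: no left child.
      At tulip: go right to reed.
        reed is a leaf — visit reed.
  At fig: no right child.
At sage: go right to rye.
  Visit rye.
  At rye: go left to poppy.
    Visit poppy.
    At poppy: go left to ivy.
      ivy is a leaf — visit ivy.
    At poppy: go right to iris.
      Visit iris.
      At iris: go left to lime.
        lime is a leaf — visit lime.
      At iris: no right child.
  At rye: go right to kale.
    kale is a leaf — visit kale.
Full pre-order sequence: sage, fig, rose, tulip, reed, rye, poppy, ivy, iris, lime, kale.

lime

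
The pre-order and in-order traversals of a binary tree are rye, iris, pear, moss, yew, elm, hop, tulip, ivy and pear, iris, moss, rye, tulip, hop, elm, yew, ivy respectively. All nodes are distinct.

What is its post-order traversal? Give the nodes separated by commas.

pear, moss, iris, tulip, hop, elm, ivy, yew, rye

The first element of pre-order is the root; it splits in-order into left and right subtrees.
Root rye: left subtree has 3 nodes {pear, iris, moss}, right has 5 {tulip, hop, elm, yew, ivy}.
  Root iris: left subtree has 1 node {pear}, right has 1 {moss}.
  Root yew: left subtree has 3 nodes {tulip, hop, elm}, right has 1 {ivy}.
    Root elm: left subtree has 2 nodes {tulip, hop}, right has 0 { }.
      Root hop: left subtree has 1 node {tulip}, right has 0 { }.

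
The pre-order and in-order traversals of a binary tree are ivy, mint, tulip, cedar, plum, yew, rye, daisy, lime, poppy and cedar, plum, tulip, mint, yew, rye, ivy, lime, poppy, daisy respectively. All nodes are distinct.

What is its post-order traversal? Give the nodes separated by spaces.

plum cedar tulip rye yew mint poppy lime daisy ivy

The first element of pre-order is the root; it splits in-order into left and right subtrees.
Root ivy: left subtree has 6 nodes {cedar, plum, tulip, mint, yew, rye}, right has 3 {lime, poppy, daisy}.
  Root mint: left subtree has 3 nodes {cedar, plum, tulip}, right has 2 {yew, rye}.
    Root tulip: left subtree has 2 nodes {cedar, plum}, right has 0 { }.
      Root cedar: left subtree has 0 nodes { }, right has 1 {plum}.
    Root yew: left subtree has 0 nodes { }, right has 1 {rye}.
  Root daisy: left subtree has 2 nodes {lime, poppy}, right has 0 { }.
    Root lime: left subtree has 0 nodes { }, right has 1 {poppy}.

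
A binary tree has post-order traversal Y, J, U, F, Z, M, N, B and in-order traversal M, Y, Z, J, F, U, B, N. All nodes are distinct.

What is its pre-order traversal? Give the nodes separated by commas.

B, M, Z, Y, F, J, U, N

The last element of post-order is the root; it splits in-order into left and right subtrees.
Root B: left subtree has 6 nodes {M, Y, Z, J, F, U}, right has 1 {N}.
  Root M: left subtree has 0 nodes { }, right has 5 {Y, Z, J, F, U}.
    Root Z: left subtree has 1 node {Y}, right has 3 {J, F, U}.
      Root F: left subtree has 1 node {J}, right has 1 {U}.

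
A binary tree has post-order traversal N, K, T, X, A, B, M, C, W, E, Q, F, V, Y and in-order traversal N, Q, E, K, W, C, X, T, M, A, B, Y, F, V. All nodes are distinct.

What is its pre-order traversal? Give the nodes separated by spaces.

The last element of post-order is the root; it splits in-order into left and right subtrees.
Root Y: left subtree has 11 nodes {N, Q, E, K, W, C, X, T, M, A, B}, right has 2 {F, V}.
  Root Q: left subtree has 1 node {N}, right has 9 {E, K, W, C, X, T, M, A, B}.
    Root E: left subtree has 0 nodes { }, right has 8 {K, W, C, X, T, M, A, B}.
      Root W: left subtree has 1 node {K}, right has 6 {C, X, T, M, A, B}.
        Root C: left subtree has 0 nodes { }, right has 5 {X, T, M, A, B}.
          Root M: left subtree has 2 nodes {X, T}, right has 2 {A, B}.
            Root X: left subtree has 0 nodes { }, right has 1 {T}.
            Root B: left subtree has 1 node {A}, right has 0 { }.
  Root V: left subtree has 1 node {F}, right has 0 { }.

Y Q N E W K C M X T B A V F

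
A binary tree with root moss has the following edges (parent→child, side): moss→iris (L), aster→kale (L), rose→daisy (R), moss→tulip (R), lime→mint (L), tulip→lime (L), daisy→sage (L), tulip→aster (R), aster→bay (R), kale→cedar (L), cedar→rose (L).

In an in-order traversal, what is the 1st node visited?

In-order visits the left subtree, then the node, then the right subtree.
At moss: go left to iris.
  iris is a leaf — visit iris.
Visit moss.
At moss: go right to tulip.
  At tulip: go left to lime.
    At lime: go left to mint.
      mint is a leaf — visit mint.
    Visit lime.
    At lime: no right child.
  Visit tulip.
  At tulip: go right to aster.
    At aster: go left to kale.
      At kale: go left to cedar.
        At cedar: go left to rose.
          At rose: no left child.
          Visit rose.
          At rose: go right to daisy.
            At daisy: go left to sage.
              sage is a leaf — visit sage.
            Visit daisy.
            At daisy: no right child.
        Visit cedar.
        At cedar: no right child.
      Visit kale.
      At kale: no right child.
    Visit aster.
    At aster: go right to bay.
      bay is a leaf — visit bay.
Full in-order sequence: iris, moss, mint, lime, tulip, rose, sage, daisy, cedar, kale, aster, bay.

iris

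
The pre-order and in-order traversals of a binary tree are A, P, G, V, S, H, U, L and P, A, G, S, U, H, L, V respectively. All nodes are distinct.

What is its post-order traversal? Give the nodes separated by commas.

The first element of pre-order is the root; it splits in-order into left and right subtrees.
Root A: left subtree has 1 node {P}, right has 6 {G, S, U, H, L, V}.
  Root G: left subtree has 0 nodes { }, right has 5 {S, U, H, L, V}.
    Root V: left subtree has 4 nodes {S, U, H, L}, right has 0 { }.
      Root S: left subtree has 0 nodes { }, right has 3 {U, H, L}.
        Root H: left subtree has 1 node {U}, right has 1 {L}.

P, U, L, H, S, V, G, A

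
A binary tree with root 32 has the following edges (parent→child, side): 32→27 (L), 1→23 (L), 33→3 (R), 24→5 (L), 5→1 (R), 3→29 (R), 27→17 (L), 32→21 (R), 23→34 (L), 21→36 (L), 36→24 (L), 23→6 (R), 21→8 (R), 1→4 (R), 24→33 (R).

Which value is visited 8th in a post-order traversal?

Post-order visits the left subtree, then the right subtree, then the node.
At 32: go left to 27.
  At 27: go left to 17.
    17 is a leaf — visit 17.
  At 27: no right child.
  Visit 27.
At 32: go right to 21.
  At 21: go left to 36.
    At 36: go left to 24.
      At 24: go left to 5.
        At 5: no left child.
        At 5: go right to 1.
          At 1: go left to 23.
            At 23: go left to 34.
              34 is a leaf — visit 34.
            At 23: go right to 6.
              6 is a leaf — visit 6.
            Visit 23.
          At 1: go right to 4.
            4 is a leaf — visit 4.
          Visit 1.
        Visit 5.
      At 24: go right to 33.
        At 33: no left child.
        At 33: go right to 3.
          At 3: no left child.
          At 3: go right to 29.
            29 is a leaf — visit 29.
          Visit 3.
        Visit 33.
      Visit 24.
    At 36: no right child.
    Visit 36.
  At 21: go right to 8.
    8 is a leaf — visit 8.
  Visit 21.
Visit 32.
Full post-order sequence: 17, 27, 34, 6, 23, 4, 1, 5, 29, 3, 33, 24, 36, 8, 21, 32.

5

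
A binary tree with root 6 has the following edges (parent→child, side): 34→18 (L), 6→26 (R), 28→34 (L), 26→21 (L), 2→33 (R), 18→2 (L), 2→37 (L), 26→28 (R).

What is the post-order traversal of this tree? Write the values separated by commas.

Post-order visits the left subtree, then the right subtree, then the node.
At 6: no left child.
At 6: go right to 26.
  At 26: go left to 21.
    21 is a leaf — visit 21.
  At 26: go right to 28.
    At 28: go left to 34.
      At 34: go left to 18.
        At 18: go left to 2.
          At 2: go left to 37.
            37 is a leaf — visit 37.
          At 2: go right to 33.
            33 is a leaf — visit 33.
          Visit 2.
        At 18: no right child.
        Visit 18.
      At 34: no right child.
      Visit 34.
    At 28: no right child.
    Visit 28.
  Visit 26.
Visit 6.

21, 37, 33, 2, 18, 34, 28, 26, 6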